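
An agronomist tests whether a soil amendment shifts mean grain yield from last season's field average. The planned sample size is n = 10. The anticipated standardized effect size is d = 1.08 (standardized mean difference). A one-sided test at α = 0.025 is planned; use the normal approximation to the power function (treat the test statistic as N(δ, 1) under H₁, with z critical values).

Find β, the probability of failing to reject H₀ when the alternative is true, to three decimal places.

Noncentrality parameter: δ = d·√n = 1.08 × √10 = 3.4153
Critical value for a one-sided test at α = 0.025: z_α = 1.960.
Power = Φ(δ − 1.960) = Φ(1.455) = 0.9272.
Type II error: β = 1 − power = 1 − 0.9272 = 0.0728.

β ≈ 0.073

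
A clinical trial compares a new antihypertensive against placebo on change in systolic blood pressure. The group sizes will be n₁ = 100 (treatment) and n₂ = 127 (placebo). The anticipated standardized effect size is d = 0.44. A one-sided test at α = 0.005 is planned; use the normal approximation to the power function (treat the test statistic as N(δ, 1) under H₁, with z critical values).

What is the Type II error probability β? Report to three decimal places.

Noncentrality parameter: δ = d / √(1/n₁ + 1/n₂) = 0.44 / √(1/100 + 1/127) = 3.2911
One-sided α = 0.005 → critical value z_{0.005} = 2.576.
Power = P(Z > 2.576 − δ) = Φ(0.715) = 0.7628.
Type II error: β = 1 − power = 1 − 0.7628 = 0.2372.

β ≈ 0.237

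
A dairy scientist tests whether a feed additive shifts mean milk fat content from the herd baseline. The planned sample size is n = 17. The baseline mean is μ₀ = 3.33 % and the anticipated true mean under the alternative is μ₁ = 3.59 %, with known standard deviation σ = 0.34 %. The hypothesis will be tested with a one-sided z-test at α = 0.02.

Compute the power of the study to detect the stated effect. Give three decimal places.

Standardized effect: d = |μ₁ − μ₀| / σ = |3.59 − 3.33| / 0.34 = 0.7647
Noncentrality parameter: δ = d·√n = 0.7647 × √17 = 3.1530
Critical value for a one-sided test at α = 0.02: z_α = 2.054.
Power = Φ(δ − 2.054) = Φ(1.099) = 0.8642.

Power ≈ 0.864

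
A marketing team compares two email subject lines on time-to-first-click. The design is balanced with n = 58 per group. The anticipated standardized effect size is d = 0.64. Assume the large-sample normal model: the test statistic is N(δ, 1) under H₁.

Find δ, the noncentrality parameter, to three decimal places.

The noncentrality parameter scales effect size by the design's sample-size factor: δ = d·√(n/2) = 0.64 × √(58/2) = 3.4465

δ ≈ 3.447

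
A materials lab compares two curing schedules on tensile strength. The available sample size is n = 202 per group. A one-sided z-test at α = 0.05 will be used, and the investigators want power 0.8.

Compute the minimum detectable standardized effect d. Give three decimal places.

d ≈ 0.247

Required noncentrality: δ = z_{0.05} + z_{0.20} = 1.645 + 0.842 = 2.486.
δ = d·√(n/2) ⇒ d = δ/√(n/2) = 2.486/√(202/2) = 0.2474.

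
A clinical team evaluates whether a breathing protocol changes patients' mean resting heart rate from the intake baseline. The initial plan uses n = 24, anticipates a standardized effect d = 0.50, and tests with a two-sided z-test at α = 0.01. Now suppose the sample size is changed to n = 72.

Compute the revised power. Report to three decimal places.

With n = 72: δ = d·√n = 0.50 × √72 = 4.2426. Critical value z_{0.005} = 2.576.
Revised power = Φ(δ − 2.576) + Φ(−δ − 2.576) = Φ(1.667) + Φ(-6.818) = 0.9522 + 0.0000 = 0.9522.

Power ≈ 0.952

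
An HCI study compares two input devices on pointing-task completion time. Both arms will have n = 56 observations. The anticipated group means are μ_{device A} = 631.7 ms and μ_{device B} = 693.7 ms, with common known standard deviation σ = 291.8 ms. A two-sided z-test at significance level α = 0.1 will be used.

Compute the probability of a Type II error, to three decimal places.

Standardized effect: d = |μ_{device A} − μ_{device B}| / σ = |631.7 − 693.7| / 291.8 = 0.2125
Noncentrality parameter: δ = d·√(n/2) = 0.2125 × √(56/2) = 1.1243
Two-sided α = 0.1 → critical value z_{0.05} = 1.645.
Power = Φ(δ − 1.645) + Φ(−δ − 1.645) = Φ(-0.521) + Φ(-2.769) = 0.3013 + 0.0028 = 0.3042.
Type II error: β = 1 − power = 1 − 0.3042 = 0.6958.

β ≈ 0.696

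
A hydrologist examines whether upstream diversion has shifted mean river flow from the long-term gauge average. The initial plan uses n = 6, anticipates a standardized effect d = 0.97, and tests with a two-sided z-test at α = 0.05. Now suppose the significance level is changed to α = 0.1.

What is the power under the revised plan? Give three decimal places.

Power ≈ 0.768

δ = d·√n = 0.97 × √6 = 2.3760 (unchanged). New critical value: z_{0.05} = 1.645.
Revised power = Φ(δ − 1.645) + Φ(−δ − 1.645) = Φ(0.731) + Φ(-4.021) = 0.7677 + 0.0000 = 0.7677.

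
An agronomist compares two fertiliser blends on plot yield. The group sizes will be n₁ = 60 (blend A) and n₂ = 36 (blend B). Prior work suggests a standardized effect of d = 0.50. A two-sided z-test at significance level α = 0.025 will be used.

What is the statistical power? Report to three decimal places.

Power ≈ 0.552

Noncentrality parameter: δ = d / √(1/n₁ + 1/n₂) = 0.50 / √(1/60 + 1/36) = 2.3717
Critical value for a two-sided test at α = 0.025: z_{α/2} = 2.241.
Power = Φ(δ − 2.241) + Φ(−δ − 2.241) = Φ(0.130) + Φ(-4.613) = 0.5518 + 0.0000 = 0.5518.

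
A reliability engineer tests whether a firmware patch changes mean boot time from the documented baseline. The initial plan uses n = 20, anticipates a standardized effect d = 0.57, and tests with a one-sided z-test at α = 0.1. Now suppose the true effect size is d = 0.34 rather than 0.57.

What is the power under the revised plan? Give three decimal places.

With d = 0.34: δ = d·√n = 0.34 × √20 = 1.5205. Critical value z_{0.1} = 1.282.
Revised power = P(Z > 1.282 − δ) = Φ(0.239) = 0.5944.

Power ≈ 0.594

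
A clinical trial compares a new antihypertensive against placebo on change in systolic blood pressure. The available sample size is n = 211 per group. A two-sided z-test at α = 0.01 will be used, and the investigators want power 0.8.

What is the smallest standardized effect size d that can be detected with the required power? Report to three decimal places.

Required noncentrality: δ = z_{0.005} + z_{0.20} = 2.576 + 0.842 = 3.417.
(The second rejection-region term Φ(−δ − z_{α/2}) is negligible and dropped.)
δ = d·√(n/2) ⇒ d = δ/√(n/2) = 3.417/√(211/2) = 0.3327.

d ≈ 0.333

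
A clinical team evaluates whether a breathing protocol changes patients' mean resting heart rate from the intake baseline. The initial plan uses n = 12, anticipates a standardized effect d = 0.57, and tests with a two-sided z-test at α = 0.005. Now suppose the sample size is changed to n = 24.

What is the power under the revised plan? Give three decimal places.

With n = 24: δ = d·√n = 0.57 × √24 = 2.7924. Critical value z_{0.0025} = 2.807.
Revised power = Φ(δ − 2.807) + Φ(−δ − 2.807) = Φ(-0.015) + Φ(-5.599) = 0.4942 + 0.0000 = 0.4942.

Power ≈ 0.494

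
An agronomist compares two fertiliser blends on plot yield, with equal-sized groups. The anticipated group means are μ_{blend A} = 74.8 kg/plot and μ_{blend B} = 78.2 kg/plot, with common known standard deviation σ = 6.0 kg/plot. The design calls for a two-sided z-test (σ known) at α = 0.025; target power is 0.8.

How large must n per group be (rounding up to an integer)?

n = 60 per group

Standardized effect: d = |μ_{blend A} − μ_{blend B}| / σ = |74.8 − 78.2| / 6.0 = 0.5667
For power 0.8 need Φ(δ − z_{0.0125}) = 0.8, so δ = z_{0.0125} + z_{0.20} = 2.241 + 0.842 = 3.083.
(Ignoring the negligible lower-tail rejection probability gives the usual closed-form inversion.)
δ = d·√(n/2) ⇒ n = 2(δ/d)² = 2 × (3.083 / 0.5667)² = 59.20.
Round up to the next whole unit.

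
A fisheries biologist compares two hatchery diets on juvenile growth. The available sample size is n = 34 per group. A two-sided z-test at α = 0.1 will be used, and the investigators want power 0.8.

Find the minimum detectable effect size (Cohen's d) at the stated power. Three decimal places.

d ≈ 0.603

Need Φ(δ − 1.645) = 0.8, so δ = 1.645 + 0.842 = 2.486.
(The second rejection-region term Φ(−δ − z_{α/2}) is negligible and dropped.)
δ = d·√(n/2) ⇒ d = δ/√(n/2) = 2.486/√(34/2) = 0.6031.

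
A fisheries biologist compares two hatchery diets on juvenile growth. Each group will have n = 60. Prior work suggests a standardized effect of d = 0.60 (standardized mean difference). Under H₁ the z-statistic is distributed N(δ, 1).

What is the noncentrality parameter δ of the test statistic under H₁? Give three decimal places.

δ ≈ 3.286

The noncentrality parameter scales effect size by the design's sample-size factor: δ = d·√(n/2) = 0.60 × √(60/2) = 3.2863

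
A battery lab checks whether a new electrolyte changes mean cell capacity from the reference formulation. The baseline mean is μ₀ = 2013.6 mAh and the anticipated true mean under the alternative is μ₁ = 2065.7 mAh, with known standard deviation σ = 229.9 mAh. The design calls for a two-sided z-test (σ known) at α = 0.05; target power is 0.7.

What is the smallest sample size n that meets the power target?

Standardized effect: d = |μ₁ − μ₀| / σ = |2065.7 − 2013.6| / 229.9 = 0.2266
For power 0.7 need Φ(δ − z_{0.025}) = 0.7, so δ = z_{0.025} + z_{0.30} = 1.960 + 0.524 = 2.484.
(Ignoring the negligible lower-tail rejection probability gives the usual closed-form inversion.)
δ = d·√n ⇒ n = (δ/d)² = (2.484 / 0.2266)² = 120.18.
Round up to the next whole unit.

n = 121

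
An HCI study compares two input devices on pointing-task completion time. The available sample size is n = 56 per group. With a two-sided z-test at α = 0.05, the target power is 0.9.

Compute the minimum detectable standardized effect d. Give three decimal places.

Required noncentrality: δ = z_{0.025} + z_{0.10} = 1.960 + 1.282 = 3.242.
(The second rejection-region term Φ(−δ − z_{α/2}) is negligible and dropped.)
δ = d·√(n/2) ⇒ d = δ/√(n/2) = 3.242/√(56/2) = 0.6126.

d ≈ 0.613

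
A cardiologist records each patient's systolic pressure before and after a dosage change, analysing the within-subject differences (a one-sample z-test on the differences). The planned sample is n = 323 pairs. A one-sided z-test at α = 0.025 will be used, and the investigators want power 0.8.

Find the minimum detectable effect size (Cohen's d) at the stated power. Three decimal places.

d ≈ 0.156

Need Φ(δ − 1.960) = 0.8, so δ = 1.960 + 0.842 = 2.802.
δ = d·√n ⇒ d = δ/√n = 2.802/√323 = 0.1559.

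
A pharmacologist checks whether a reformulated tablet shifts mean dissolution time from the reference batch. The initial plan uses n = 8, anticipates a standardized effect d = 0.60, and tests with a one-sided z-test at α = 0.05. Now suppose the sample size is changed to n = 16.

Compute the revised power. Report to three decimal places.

With n = 16: δ = d·√n = 0.60 × √16 = 2.4000. Critical value z_{0.05} = 1.645.
Revised power = Φ(δ − 1.645) = Φ(0.755) = 0.7749.

Power ≈ 0.775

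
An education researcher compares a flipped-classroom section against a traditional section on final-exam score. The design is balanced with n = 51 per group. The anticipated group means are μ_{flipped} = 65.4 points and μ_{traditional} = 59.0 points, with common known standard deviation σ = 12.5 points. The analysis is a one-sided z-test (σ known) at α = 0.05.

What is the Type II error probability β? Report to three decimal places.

Standardized effect: d = |μ_{flipped} − μ_{traditional}| / σ = |65.4 − 59.0| / 12.5 = 0.5120
Noncentrality parameter: δ = d·√(n/2) = 0.5120 × √(51/2) = 2.5855
One-sided α = 0.05 → critical value z_{0.05} = 1.645.
Power = P(Z > 1.645 − δ) = Φ(0.941) = 0.8266.
Type II error: β = 1 − power = 1 − 0.8266 = 0.1734.

β ≈ 0.173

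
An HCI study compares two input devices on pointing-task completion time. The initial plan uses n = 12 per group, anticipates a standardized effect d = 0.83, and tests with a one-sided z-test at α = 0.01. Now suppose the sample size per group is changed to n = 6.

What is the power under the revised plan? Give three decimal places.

With n = 6 per group: δ = d·√(n/2) = 0.83 × √(6/2) = 1.4376. Critical value z_{0.01} = 2.326.
Revised power = P(Z > 2.326 − δ) = Φ(-0.889) = 0.1871.

Power ≈ 0.187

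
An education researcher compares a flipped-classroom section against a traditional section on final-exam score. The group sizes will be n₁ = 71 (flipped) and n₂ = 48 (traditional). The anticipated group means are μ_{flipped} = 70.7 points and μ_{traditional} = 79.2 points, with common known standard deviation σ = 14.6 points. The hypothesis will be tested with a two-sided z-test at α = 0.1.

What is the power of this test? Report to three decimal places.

Power ≈ 0.929

Standardized effect: d = |μ_{flipped} − μ_{traditional}| / σ = |70.7 − 79.2| / 14.6 = 0.5822
Noncentrality parameter: δ = d / √(1/n₁ + 1/n₂) = 0.5822 / √(1/71 + 1/48) = 3.1156
Critical value for a two-sided test at α = 0.1: z_{α/2} = 1.645.
Power = Φ(δ − 1.645) + Φ(−δ − 1.645) = Φ(1.471) + Φ(-4.760) = 0.9293 + 0.0000 = 0.9293.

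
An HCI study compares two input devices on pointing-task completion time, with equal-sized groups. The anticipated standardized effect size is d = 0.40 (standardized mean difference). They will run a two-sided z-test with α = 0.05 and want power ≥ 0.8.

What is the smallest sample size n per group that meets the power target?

For power 0.8 need Φ(δ − z_{0.025}) = 0.8, so δ = z_{0.025} + z_{0.20} = 1.960 + 0.842 = 2.802.
(Ignoring the negligible lower-tail rejection probability gives the usual closed-form inversion.)
δ = d·√(n/2) ⇒ n = 2(δ/d)² = 2 × (2.802 / 0.40)² = 98.11.
Round up to the next whole unit.

n = 99 per group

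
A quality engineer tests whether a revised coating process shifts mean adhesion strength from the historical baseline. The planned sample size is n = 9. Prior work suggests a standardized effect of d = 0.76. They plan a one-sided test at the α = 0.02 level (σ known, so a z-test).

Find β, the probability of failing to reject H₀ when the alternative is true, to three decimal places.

β ≈ 0.411

Noncentrality parameter: δ = d·√n = 0.76 × √9 = 2.2800
One-sided α = 0.02 → critical value z_{0.02} = 2.054.
Power = P(Z > 2.054 − δ) = Φ(0.226) = 0.5895.
Type II error: β = 1 − power = 1 − 0.5895 = 0.4105.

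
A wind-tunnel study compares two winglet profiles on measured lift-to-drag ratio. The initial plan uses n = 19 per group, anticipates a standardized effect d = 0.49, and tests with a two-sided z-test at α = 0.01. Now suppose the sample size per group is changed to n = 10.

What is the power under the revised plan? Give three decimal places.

With n = 10 per group: δ = d·√(n/2) = 0.49 × √(10/2) = 1.0957. Critical value z_{0.005} = 2.576.
Revised power = Φ(δ − 2.576) + Φ(−δ − 2.576) = Φ(-1.480) + Φ(-3.672) = 0.0694 + 0.0001 = 0.0695.

Power ≈ 0.070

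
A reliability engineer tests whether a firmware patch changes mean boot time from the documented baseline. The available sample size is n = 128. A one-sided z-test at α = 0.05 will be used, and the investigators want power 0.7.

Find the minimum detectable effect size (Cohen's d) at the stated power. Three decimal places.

d ≈ 0.192

Need Φ(δ − 1.645) = 0.7, so δ = 1.645 + 0.524 = 2.169.
δ = d·√n ⇒ d = δ/√n = 2.169/√128 = 0.1917.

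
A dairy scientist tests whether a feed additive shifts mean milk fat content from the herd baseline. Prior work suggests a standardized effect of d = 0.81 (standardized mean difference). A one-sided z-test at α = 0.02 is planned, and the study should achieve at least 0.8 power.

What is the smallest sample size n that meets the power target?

n = 13

Set Φ(δ − 2.054) = 0.8; then δ − 2.054 = Φ⁻¹(0.8) = 0.842, giving δ = 2.895.
δ = d·√n ⇒ n = (δ/d)² = (2.895 / 0.81)² = 12.78.
Rounding up, n = 13.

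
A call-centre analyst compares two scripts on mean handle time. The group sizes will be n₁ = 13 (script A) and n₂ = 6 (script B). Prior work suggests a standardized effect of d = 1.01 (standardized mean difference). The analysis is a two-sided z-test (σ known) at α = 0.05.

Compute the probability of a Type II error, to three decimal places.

Noncentrality parameter: δ = d / √(1/n₁ + 1/n₂) = 1.01 / √(1/13 + 1/6) = 2.0464
Critical value for a two-sided test at α = 0.05: z_{α/2} = 1.960.
Power = Φ(δ − 1.960) + Φ(−δ − 1.960) = Φ(0.086) + Φ(-4.006) = 0.5344 + 0.0000 = 0.5345.
Type II error: β = 1 − power = 1 − 0.5345 = 0.4655.

β ≈ 0.466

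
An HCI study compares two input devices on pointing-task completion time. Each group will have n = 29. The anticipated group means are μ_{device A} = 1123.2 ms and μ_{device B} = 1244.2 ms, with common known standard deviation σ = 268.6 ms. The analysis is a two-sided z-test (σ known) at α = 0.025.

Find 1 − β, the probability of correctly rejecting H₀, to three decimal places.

Power ≈ 0.299

Standardized effect: d = |μ_{device A} − μ_{device B}| / σ = |1123.2 − 1244.2| / 268.6 = 0.4505
Noncentrality parameter: δ = d·√(n/2) = 0.4505 × √(29/2) = 1.7154
Two-sided α = 0.025 → critical value z_{0.0125} = 2.241.
Power = Φ(δ − 2.241) + Φ(−δ − 2.241) = Φ(-0.526) + Φ(-3.957) = 0.2994 + 0.0000 = 0.2995.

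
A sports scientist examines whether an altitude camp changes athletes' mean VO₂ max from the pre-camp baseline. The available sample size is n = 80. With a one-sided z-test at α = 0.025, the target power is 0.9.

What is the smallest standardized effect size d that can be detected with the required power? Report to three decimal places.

d ≈ 0.362

Required noncentrality: δ = z_{0.025} + z_{0.10} = 1.960 + 1.282 = 3.242.
δ = d·√n ⇒ d = δ/√n = 3.242/√80 = 0.3624.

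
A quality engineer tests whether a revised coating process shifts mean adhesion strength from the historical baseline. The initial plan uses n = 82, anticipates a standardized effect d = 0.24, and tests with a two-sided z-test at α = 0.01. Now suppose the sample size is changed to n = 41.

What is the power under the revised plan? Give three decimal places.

Power ≈ 0.149

With n = 41: δ = d·√n = 0.24 × √41 = 1.5367. Critical value z_{0.005} = 2.576.
Revised power = Φ(δ − 2.576) + Φ(−δ − 2.576) = Φ(-1.039) + Φ(-4.113) = 0.1494 + 0.0000 = 0.1494.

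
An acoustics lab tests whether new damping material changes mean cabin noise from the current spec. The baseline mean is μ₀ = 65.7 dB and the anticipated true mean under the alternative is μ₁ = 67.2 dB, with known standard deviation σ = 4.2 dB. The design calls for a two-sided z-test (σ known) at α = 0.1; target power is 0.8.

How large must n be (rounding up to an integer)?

Standardized effect: d = |μ₁ − μ₀| / σ = |67.2 − 65.7| / 4.2 = 0.3571
For power 0.8 need Φ(δ − z_{0.05}) = 0.8, so δ = z_{0.05} + z_{0.20} = 1.645 + 0.842 = 2.486.
(For δ > 0 the lower-tail rejection region contributes negligibly to power, so the one-term inversion is standard.)
δ = d·√n ⇒ n = (δ/d)² = (2.486 / 0.3571)² = 48.47.
Rounding up, n = 49.

n = 49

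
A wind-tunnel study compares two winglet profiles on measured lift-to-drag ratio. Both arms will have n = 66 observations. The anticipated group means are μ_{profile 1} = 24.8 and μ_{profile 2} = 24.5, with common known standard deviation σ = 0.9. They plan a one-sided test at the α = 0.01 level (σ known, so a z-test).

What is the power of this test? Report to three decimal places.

Standardized effect: d = |μ_{profile 1} − μ_{profile 2}| / σ = |24.8 − 24.5| / 0.9 = 0.3333
Noncentrality parameter: δ = d·√(n/2) = 0.3333 × √(66/2) = 1.9149
Critical value for a one-sided test at α = 0.01: z_α = 2.326.
Power = P(Z > 2.326 − δ) = Φ(-0.411) = 0.3404.

Power ≈ 0.340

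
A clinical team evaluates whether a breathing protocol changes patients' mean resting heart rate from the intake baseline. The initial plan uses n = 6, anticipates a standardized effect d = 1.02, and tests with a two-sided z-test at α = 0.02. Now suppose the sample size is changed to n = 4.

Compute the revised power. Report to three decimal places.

Power ≈ 0.387

With n = 4: δ = d·√n = 1.02 × √4 = 2.0400. Critical value z_{0.01} = 2.326.
Revised power = Φ(δ − 2.326) + Φ(−δ − 2.326) = Φ(-0.286) + Φ(-4.366) = 0.3873 + 0.0000 = 0.3873.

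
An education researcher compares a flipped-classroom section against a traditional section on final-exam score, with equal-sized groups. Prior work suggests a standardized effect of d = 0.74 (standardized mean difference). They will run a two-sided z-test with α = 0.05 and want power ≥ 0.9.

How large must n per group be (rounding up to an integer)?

For power 0.9 need Φ(δ − z_{0.025}) = 0.9, so δ = z_{0.025} + z_{0.10} = 1.960 + 1.282 = 3.242.
(For δ > 0 the lower-tail rejection region contributes negligibly to power, so the one-term inversion is standard.)
δ = d·√(n/2) ⇒ n = 2(δ/d)² = 2 × (3.242 / 0.74)² = 38.38.
Rounding up, n = 39 per group.

n = 39 per group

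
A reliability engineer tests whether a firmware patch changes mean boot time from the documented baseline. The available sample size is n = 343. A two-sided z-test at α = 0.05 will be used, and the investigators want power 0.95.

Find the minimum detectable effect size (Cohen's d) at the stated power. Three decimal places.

Required noncentrality: δ = z_{0.025} + z_{0.05} = 1.960 + 1.645 = 3.605.
(Lower-tail contribution to power is negligible for δ > 0.)
δ = d·√n ⇒ d = δ/√n = 3.605/√343 = 0.1946.

d ≈ 0.195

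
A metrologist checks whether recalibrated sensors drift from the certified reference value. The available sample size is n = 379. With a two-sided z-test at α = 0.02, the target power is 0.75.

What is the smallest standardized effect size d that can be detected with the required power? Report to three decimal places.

d ≈ 0.154

Required noncentrality: δ = z_{0.01} + z_{0.25} = 2.326 + 0.674 = 3.001.
(The second rejection-region term Φ(−δ − z_{α/2}) is negligible and dropped.)
δ = d·√n ⇒ d = δ/√n = 3.001/√379 = 0.1541.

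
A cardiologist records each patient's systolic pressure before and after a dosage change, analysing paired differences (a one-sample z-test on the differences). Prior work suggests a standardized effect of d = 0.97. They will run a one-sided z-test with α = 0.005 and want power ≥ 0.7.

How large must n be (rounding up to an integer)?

Set Φ(δ − 2.576) = 0.7; then δ − 2.576 = Φ⁻¹(0.7) = 0.524, giving δ = 3.100.
δ = d·√n ⇒ n = (δ/d)² = (3.100 / 0.97)² = 10.22.
Rounding up, n = 11.

n = 11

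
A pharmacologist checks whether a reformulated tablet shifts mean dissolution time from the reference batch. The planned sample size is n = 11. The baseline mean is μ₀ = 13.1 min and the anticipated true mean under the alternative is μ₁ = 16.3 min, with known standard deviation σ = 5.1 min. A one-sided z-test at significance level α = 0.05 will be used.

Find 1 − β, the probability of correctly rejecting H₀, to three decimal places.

Standardized effect: d = |μ₁ − μ₀| / σ = |16.3 − 13.1| / 5.1 = 0.6275
Noncentrality parameter: λ = d·√n = 0.6275 × √11 = 2.0810
Critical value for a one-sided test at α = 0.05: z_α = 1.645.
Power = P(Z > 1.645 − λ) = Φ(0.436) = 0.6686.

Power ≈ 0.669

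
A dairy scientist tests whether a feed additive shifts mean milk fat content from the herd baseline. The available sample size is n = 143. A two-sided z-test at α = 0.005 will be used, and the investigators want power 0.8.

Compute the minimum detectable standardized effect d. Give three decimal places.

Need Φ(δ − 2.807) = 0.8, so δ = 2.807 + 0.842 = 3.649.
(The second rejection-region term Φ(−δ − z_{α/2}) is negligible and dropped.)
δ = d·√n ⇒ d = δ/√n = 3.649/√143 = 0.3051.

d ≈ 0.305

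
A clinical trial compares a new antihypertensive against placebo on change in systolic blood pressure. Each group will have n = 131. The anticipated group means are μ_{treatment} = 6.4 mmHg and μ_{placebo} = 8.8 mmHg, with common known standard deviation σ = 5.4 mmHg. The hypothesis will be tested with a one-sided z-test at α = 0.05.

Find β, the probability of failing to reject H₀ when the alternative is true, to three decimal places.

Standardized effect: d = |μ_{treatment} − μ_{placebo}| / σ = |6.4 − 8.8| / 5.4 = 0.4444
Noncentrality parameter: δ = d·√(n/2) = 0.4444 × √(131/2) = 3.5970
One-sided α = 0.05 → critical value z_{0.05} = 1.645.
Power = Φ(δ − 1.645) = Φ(1.952) = 0.9745.
Type II error: β = 1 − power = 1 − 0.9745 = 0.0255.

β ≈ 0.025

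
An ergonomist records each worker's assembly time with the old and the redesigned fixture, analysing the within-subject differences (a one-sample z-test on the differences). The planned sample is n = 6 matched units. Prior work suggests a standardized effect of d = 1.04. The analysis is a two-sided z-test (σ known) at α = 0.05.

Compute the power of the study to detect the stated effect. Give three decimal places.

Power ≈ 0.722

Noncentrality parameter: δ = d·√n = 1.04 × √6 = 2.5475
Critical value for a two-sided test at α = 0.05: z_{α/2} = 1.960.
Power = Φ(δ − 1.960) + Φ(−δ − 1.960) = Φ(0.588) + Φ(-4.507) = 0.7216 + 0.0000 = 0.7216.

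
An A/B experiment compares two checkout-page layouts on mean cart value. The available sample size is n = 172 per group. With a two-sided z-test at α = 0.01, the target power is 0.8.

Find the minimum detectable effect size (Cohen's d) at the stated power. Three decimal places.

Need Φ(δ − 2.576) = 0.8, so δ = 2.576 + 0.842 = 3.417.
(The second rejection-region term Φ(−δ − z_{α/2}) is negligible and dropped.)
δ = d·√(n/2) ⇒ d = δ/√(n/2) = 3.417/√(172/2) = 0.3685.

d ≈ 0.369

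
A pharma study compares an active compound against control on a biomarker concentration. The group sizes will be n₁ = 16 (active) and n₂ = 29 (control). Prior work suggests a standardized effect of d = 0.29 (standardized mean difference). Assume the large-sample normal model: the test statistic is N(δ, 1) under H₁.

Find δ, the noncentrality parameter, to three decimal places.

δ ≈ 0.931

δ = d / √(1/n₁ + 1/n₂) = 0.29 / √(1/16 + 1/29) = 0.9312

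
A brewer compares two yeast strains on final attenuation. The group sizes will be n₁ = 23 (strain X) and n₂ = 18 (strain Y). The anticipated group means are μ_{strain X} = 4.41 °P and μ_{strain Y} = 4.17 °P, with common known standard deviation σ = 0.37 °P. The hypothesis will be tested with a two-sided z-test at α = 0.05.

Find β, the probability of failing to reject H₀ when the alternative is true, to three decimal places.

β ≈ 0.460

Standardized effect: d = |μ_{strain X} − μ_{strain Y}| / σ = |4.41 − 4.17| / 0.37 = 0.6486
Noncentrality parameter: δ = d / √(1/n₁ + 1/n₂) = 0.6486 / √(1/23 + 1/18) = 2.0612
Critical value for a two-sided test at α = 0.05: z_{α/2} = 1.960.
Power = Φ(δ − 1.960) + Φ(−δ − 1.960) = Φ(0.101) + Φ(-4.021) = 0.5403 + 0.0000 = 0.5403.
Type II error: β = 1 − power = 1 − 0.5403 = 0.4597.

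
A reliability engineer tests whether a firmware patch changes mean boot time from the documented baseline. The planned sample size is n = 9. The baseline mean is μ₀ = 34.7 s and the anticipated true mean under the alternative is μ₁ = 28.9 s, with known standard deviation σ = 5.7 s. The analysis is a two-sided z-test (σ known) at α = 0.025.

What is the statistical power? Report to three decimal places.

Standardized effect: d = |μ₁ − μ₀| / σ = |28.9 − 34.7| / 5.7 = 1.0175
Noncentrality parameter: δ = d·√n = 1.0175 × √9 = 3.0526
Critical value for a two-sided test at α = 0.025: z_{α/2} = 2.241.
Power = Φ(δ − 2.241) + Φ(−δ − 2.241) = Φ(0.811) + Φ(-5.294) = 0.7914 + 0.0000 = 0.7914.

Power ≈ 0.791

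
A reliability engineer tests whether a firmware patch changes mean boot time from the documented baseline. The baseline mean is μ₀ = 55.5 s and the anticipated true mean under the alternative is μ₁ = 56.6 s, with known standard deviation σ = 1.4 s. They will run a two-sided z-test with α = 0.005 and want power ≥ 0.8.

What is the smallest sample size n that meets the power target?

Standardized effect: d = |μ₁ − μ₀| / σ = |56.6 − 55.5| / 1.4 = 0.7857
Set Φ(δ − 2.807) = 0.8; then δ − 2.807 = Φ⁻¹(0.8) = 0.842, giving δ = 3.649.
(The Φ(−δ − z_{α/2}) term is vanishingly small for δ > 0 and is dropped in the standard sample-size formula.)
δ = d·√n ⇒ n = (δ/d)² = (3.649 / 0.7857)² = 21.56.
Round up to the next whole unit.

n = 22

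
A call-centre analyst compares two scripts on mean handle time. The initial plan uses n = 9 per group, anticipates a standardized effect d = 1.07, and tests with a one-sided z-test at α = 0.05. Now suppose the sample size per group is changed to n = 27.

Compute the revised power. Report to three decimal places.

Power ≈ 0.989

With n = 27 per group: δ = d·√(n/2) = 1.07 × √(27/2) = 3.9314. Critical value z_{0.05} = 1.645.
Revised power = P(Z > 1.645 − δ) = Φ(2.287) = 0.9889.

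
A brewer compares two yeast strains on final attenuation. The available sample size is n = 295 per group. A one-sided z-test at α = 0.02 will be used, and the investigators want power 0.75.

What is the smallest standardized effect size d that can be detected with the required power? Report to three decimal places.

d ≈ 0.225

Need Φ(δ − 2.054) = 0.75, so δ = 2.054 + 0.674 = 2.728.
δ = d·√(n/2) ⇒ d = δ/√(n/2) = 2.728/√(295/2) = 0.2246.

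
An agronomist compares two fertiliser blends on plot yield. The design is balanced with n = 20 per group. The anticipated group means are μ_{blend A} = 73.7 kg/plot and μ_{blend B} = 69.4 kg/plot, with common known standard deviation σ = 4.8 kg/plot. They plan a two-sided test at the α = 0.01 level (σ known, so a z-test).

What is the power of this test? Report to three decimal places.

Standardized effect: d = |μ_{blend A} − μ_{blend B}| / σ = |73.7 − 69.4| / 4.8 = 0.8958
Noncentrality parameter: λ = d·√(n/2) = 0.8958 × √(20/2) = 2.8329
Two-sided α = 0.01 → critical value z_{0.005} = 2.576.
Power = Φ(λ − 2.576) + Φ(−λ − 2.576) = Φ(0.257) + Φ(-5.409) = 0.6014 + 0.0000 = 0.6014.

Power ≈ 0.601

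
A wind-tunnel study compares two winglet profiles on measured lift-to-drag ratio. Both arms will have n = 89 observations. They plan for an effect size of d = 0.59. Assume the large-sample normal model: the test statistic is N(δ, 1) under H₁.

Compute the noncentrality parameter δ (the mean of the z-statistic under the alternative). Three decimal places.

δ = d·√(n/2) = 0.59 × √(89/2) = 3.9358

δ ≈ 3.936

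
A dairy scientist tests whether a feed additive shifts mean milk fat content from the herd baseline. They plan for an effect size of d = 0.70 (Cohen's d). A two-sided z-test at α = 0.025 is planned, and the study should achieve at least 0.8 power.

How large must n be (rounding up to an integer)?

n = 20

Set Φ(δ − 2.241) = 0.8; then δ − 2.241 = Φ⁻¹(0.8) = 0.842, giving δ = 3.083.
(The Φ(−δ − z_{α/2}) term is vanishingly small for δ > 0 and is dropped in the standard sample-size formula.)
δ = d·√n ⇒ n = (δ/d)² = (3.083 / 0.70)² = 19.40.
Rounding up, n = 20.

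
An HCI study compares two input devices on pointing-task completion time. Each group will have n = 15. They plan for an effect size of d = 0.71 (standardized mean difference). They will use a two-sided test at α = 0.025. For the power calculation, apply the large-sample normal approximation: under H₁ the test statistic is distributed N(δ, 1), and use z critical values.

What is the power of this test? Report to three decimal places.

Power ≈ 0.383

Noncentrality parameter: δ = d·√(n/2) = 0.71 × √(15/2) = 1.9444
Two-sided α = 0.025 → critical value z_{0.0125} = 2.241.
Power = Φ(δ − 2.241) + Φ(−δ − 2.241) = Φ(-0.297) + Φ(-4.186) = 0.3832 + 0.0000 = 0.3833.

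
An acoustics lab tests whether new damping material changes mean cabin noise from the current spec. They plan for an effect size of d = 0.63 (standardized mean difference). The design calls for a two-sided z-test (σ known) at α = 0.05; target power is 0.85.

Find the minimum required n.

n = 23

Set Φ(δ − 1.960) = 0.85; then δ − 1.960 = Φ⁻¹(0.85) = 1.036, giving δ = 2.996.
(For δ > 0 the lower-tail rejection region contributes negligibly to power, so the one-term inversion is standard.)
δ = d·√n ⇒ n = (δ/d)² = (2.996 / 0.63)² = 22.62.
Rounding up, n = 23.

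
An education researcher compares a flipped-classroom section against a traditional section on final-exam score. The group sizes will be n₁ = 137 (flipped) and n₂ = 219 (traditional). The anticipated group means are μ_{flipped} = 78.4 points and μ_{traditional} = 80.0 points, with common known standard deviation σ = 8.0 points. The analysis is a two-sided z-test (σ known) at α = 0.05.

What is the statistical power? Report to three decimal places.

Standardized effect: d = |μ_{flipped} − μ_{traditional}| / σ = |78.4 − 80.0| / 8.0 = 0.2000
Noncentrality parameter: λ = d / √(1/n₁ + 1/n₂) = 0.2000 / √(1/137 + 1/219) = 1.8361
Critical value for a two-sided test at α = 0.05: z_{α/2} = 1.960.
Power = Φ(λ − 1.960) + Φ(−λ − 1.960) = Φ(-0.124) + Φ(-3.796) = 0.4507 + 0.0001 = 0.4508.

Power ≈ 0.451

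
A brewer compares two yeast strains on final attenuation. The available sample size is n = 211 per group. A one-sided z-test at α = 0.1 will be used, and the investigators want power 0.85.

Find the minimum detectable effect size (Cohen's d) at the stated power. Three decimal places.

d ≈ 0.226

Required noncentrality: δ = z_{0.1} + z_{0.15} = 1.282 + 1.036 = 2.318.
δ = d·√(n/2) ⇒ d = δ/√(n/2) = 2.318/√(211/2) = 0.2257.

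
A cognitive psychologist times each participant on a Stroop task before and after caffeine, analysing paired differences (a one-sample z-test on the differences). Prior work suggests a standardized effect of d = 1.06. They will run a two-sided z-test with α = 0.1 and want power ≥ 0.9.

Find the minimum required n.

Set Φ(δ − 1.645) = 0.9; then δ − 1.645 = Φ⁻¹(0.9) = 1.282, giving δ = 2.926.
(Ignoring the negligible lower-tail rejection probability gives the usual closed-form inversion.)
δ = d·√n ⇒ n = (δ/d)² = (2.926 / 1.06)² = 7.62.
Rounding up, n = 8.

n = 8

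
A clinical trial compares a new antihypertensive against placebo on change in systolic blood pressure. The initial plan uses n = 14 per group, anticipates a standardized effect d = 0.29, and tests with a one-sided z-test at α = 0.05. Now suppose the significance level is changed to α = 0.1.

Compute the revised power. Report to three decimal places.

δ = d·√(n/2) = 0.29 × √(14/2) = 0.7673 (unchanged). New critical value: z_{0.1} = 1.282.
Revised power = P(Z > 1.282 − δ) = Φ(-0.514) = 0.3035.

Power ≈ 0.304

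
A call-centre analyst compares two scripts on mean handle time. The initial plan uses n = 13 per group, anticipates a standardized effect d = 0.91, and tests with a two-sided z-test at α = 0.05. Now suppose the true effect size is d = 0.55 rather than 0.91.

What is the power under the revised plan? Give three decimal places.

Power ≈ 0.289

With d = 0.55: δ = d·√(n/2) = 0.55 × √(13/2) = 1.4022. Critical value z_{0.025} = 1.960.
Revised power = Φ(δ − 1.960) + Φ(−δ − 1.960) = Φ(-0.558) + Φ(-3.362) = 0.2885 + 0.0004 = 0.2889.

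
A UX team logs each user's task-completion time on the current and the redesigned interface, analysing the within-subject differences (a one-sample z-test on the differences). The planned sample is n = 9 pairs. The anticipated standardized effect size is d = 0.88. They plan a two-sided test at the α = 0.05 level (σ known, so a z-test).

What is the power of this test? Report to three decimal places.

Noncentrality parameter: δ = d·√n = 0.88 × √9 = 2.6400
Critical value for a two-sided test at α = 0.05: z_{α/2} = 1.960.
Power = Φ(δ − 1.960) + Φ(−δ − 1.960) = Φ(0.680) + Φ(-4.600) = 0.7518 + 0.0000 = 0.7518.

Power ≈ 0.752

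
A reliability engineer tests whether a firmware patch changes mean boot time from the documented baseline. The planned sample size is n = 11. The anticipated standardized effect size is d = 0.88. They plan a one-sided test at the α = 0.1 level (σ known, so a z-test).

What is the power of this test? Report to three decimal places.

Power ≈ 0.949

Noncentrality parameter: δ = d·√n = 0.88 × √11 = 2.9186
Critical value for a one-sided test at α = 0.1: z_α = 1.282.
Power = Φ(δ − 1.282) = Φ(1.637) = 0.9492.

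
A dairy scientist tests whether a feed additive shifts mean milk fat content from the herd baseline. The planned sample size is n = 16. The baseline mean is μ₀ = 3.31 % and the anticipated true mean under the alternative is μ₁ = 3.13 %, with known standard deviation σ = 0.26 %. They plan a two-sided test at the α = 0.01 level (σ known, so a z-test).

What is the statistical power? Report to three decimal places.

Standardized effect: d = |μ₁ − μ₀| / σ = |3.13 − 3.31| / 0.26 = 0.6923
Noncentrality parameter: δ = d·√n = 0.6923 × √16 = 2.7692
Two-sided α = 0.01 → critical value z_{0.005} = 2.576.
Power = Φ(δ − 2.576) + Φ(−δ − 2.576) = Φ(0.193) + Φ(-5.345) = 0.5767 + 0.0000 = 0.5767.

Power ≈ 0.577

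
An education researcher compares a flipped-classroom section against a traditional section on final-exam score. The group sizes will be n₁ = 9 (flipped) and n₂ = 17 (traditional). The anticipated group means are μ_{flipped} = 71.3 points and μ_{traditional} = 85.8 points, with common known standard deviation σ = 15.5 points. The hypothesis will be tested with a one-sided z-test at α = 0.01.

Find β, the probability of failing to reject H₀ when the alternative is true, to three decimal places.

Standardized effect: d = |μ_{flipped} − μ_{traditional}| / σ = |71.3 − 85.8| / 15.5 = 0.9355
Noncentrality parameter: δ = d / √(1/n₁ + 1/n₂) = 0.9355 / √(1/9 + 1/17) = 2.2693
One-sided α = 0.01 → critical value z_{0.01} = 2.326.
Power = Φ(δ − 2.326) = Φ(-0.057) = 0.4773.
Type II error: β = 1 − power = 1 − 0.4773 = 0.5227.

β ≈ 0.523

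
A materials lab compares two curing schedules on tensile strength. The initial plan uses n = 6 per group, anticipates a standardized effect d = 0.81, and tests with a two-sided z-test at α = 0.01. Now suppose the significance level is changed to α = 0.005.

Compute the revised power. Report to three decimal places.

Power ≈ 0.080

δ = d·√(n/2) = 0.81 × √(6/2) = 1.4030 (unchanged). New critical value: z_{0.0025} = 2.807.
Revised power = Φ(δ − 2.807) + Φ(−δ − 2.807) = Φ(-1.404) + Φ(-4.210) = 0.0801 + 0.0000 = 0.0802.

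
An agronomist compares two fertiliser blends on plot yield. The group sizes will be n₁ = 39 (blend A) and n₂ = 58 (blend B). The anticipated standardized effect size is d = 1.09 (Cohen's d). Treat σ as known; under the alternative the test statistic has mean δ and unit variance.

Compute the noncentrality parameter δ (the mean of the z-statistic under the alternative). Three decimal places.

δ ≈ 5.264

The noncentrality parameter scales effect size by the design's sample-size factor: δ = d / √(1/n₁ + 1/n₂) = 1.09 / √(1/39 + 1/58) = 5.2636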